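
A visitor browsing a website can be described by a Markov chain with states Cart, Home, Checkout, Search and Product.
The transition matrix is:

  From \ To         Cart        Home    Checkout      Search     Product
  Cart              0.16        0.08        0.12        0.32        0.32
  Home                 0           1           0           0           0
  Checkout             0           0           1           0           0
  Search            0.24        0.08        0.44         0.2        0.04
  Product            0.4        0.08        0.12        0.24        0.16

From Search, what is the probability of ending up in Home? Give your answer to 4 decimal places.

0.1980

Let h(s) be the probability of absorption at Home starting from transient state s. Then h(Home) = 1 and h(Checkout) = 0. By first-step analysis:
h(Cart) = 0.16·h(Cart) + 0.08·1 + 0.12·0 + 0.32·h(Search) + 0.32·h(Product)
h(Search) = 0.24·h(Cart) + 0.08·1 + 0.44·0 + 0.2·h(Search) + 0.04·h(Product)
h(Product) = 0.4·h(Cart) + 0.08·1 + 0.12·0 + 0.24·h(Search) + 0.16·h(Product)
Solving: h(Cart) = 0.2791, h(Search) = 0.1980, h(Product) = 0.2847.
Starting from Search, the probability is 0.1980.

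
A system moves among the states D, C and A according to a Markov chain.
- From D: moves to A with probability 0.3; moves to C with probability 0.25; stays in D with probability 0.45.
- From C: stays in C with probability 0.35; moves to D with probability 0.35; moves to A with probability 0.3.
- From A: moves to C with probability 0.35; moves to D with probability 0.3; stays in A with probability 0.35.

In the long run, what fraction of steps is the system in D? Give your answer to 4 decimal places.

Let the stationary distribution be π with π = πP and π_1 + π_2 + π_3 = 1.
π_1 = 0.45·π_1 + 0.35·π_2 + 0.3·π_3
π_2 = 0.25·π_1 + 0.35·π_2 + 0.35·π_3
Solving with the normalization constraint gives π = (0.3713, 0.3129, 0.3158).
So the stationary probability of D is 0.3713.

0.3713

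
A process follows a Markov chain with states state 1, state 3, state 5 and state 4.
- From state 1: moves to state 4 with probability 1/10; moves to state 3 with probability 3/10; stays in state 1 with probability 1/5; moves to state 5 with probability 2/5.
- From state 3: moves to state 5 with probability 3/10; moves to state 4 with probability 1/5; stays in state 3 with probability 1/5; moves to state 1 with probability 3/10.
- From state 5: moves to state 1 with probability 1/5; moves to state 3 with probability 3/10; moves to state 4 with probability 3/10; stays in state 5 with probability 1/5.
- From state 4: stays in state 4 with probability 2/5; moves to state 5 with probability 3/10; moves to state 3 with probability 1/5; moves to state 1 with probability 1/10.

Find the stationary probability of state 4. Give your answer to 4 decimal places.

0.2615

Let the stationary distribution be π with π = πP and π_1 + π_2 + π_3 + π_4 = 1.
π_1 = 0.2·π_1 + 0.3·π_2 + 0.2·π_3 + 0.1·π_4
π_2 = 0.3·π_1 + 0.2·π_2 + 0.3·π_3 + 0.2·π_4
π_3 = 0.4·π_1 + 0.3·π_2 + 0.2·π_3 + 0.3·π_4
Solving with the normalization constraint gives π = (0.1987, 0.2490, 0.2908, 0.2615).
So the stationary probability of state 4 is 0.2615.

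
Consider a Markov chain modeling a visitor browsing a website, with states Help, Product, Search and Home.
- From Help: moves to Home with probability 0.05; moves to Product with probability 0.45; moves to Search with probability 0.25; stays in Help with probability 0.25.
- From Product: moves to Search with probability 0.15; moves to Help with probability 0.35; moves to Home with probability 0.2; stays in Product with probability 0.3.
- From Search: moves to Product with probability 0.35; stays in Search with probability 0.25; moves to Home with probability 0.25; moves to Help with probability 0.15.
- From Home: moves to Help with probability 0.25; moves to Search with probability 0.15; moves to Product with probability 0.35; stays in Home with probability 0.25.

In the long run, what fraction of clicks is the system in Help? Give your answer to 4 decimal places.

Let the stationary distribution be π with π = πP and π_1 + π_2 + π_3 + π_4 = 1.
π_1 = 0.25·π_1 + 0.35·π_2 + 0.15·π_3 + 0.25·π_4
π_2 = 0.45·π_1 + 0.3·π_2 + 0.35·π_3 + 0.35·π_4
π_3 = 0.25·π_1 + 0.15·π_2 + 0.25·π_3 + 0.15·π_4
Solving with the normalization constraint gives π = (0.2662, 0.3587, 0.1962, 0.1788).
So the stationary probability of Help is 0.2662.

0.2662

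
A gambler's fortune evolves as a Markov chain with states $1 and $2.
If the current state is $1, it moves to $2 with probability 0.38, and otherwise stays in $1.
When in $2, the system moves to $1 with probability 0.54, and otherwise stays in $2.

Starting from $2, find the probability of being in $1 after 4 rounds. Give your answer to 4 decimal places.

Propagate the distribution vector 4 rounds from $2.
After 0 rounds: (0.0000, 1.0000)
After 1 round: (0.5400, 0.4600)
After 2 rounds: (0.5832, 0.4168)
After 3 rounds: (0.5867, 0.4133)
After 4 rounds: (0.5869, 0.4131)
P(in $1 after 4 rounds) = 0.5869

0.5869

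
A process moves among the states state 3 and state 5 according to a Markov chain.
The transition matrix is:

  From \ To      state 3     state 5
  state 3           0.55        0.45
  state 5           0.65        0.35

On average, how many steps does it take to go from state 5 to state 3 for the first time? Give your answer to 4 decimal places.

1.5385

Let t(s) be the expected number of steps to first reach state 3 from state s, with t(state 3) = 0. Conditioning on the first step:
t(state 5) = 1 + 0.35·t(state 5)
Solving: t(state 5) = 1.5385.
Expected steps from state 5 to state 3: 1.5385.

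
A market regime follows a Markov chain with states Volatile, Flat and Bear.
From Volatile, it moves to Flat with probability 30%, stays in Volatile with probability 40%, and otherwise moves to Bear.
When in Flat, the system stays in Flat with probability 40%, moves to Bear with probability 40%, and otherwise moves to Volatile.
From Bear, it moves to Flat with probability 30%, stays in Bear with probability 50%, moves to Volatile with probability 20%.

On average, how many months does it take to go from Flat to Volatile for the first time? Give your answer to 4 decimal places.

Let t(s) be the expected number of months to first reach Volatile from state s, with t(Volatile) = 0. Conditioning on the first month:
t(Flat) = 1 + 0.4·t(Flat) + 0.4·t(Bear)
t(Bear) = 1 + 0.3·t(Flat) + 0.5·t(Bear)
Solving: t(Flat) = 5.0000, t(Bear) = 5.0000.
Expected months from Flat to Volatile: 5.0000.

5.0000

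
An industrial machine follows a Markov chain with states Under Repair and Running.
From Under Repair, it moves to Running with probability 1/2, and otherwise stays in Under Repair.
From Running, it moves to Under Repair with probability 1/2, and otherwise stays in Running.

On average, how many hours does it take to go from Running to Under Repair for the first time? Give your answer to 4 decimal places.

Let t(s) be the expected number of hours to first reach Under Repair from state s, with t(Under Repair) = 0. Conditioning on the first hour:
t(Running) = 1 + 0.5·t(Running)
Solving: t(Running) = 2.0000.
Expected hours from Running to Under Repair: 2.0000.

2.0000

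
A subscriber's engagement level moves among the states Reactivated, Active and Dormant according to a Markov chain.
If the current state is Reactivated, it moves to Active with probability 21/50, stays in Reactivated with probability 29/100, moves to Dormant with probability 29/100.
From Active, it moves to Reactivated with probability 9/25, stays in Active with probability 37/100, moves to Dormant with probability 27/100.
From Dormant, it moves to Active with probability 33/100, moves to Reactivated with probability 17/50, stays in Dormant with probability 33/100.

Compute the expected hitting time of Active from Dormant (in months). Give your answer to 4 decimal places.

2.7844

Let t(s) be the expected number of months to first reach Active from state s, with t(Active) = 0. Conditioning on the first month:
t(Reactivated) = 1 + 0.29·t(Reactivated) + 0.29·t(Dormant)
t(Dormant) = 1 + 0.34·t(Reactivated) + 0.33·t(Dormant)
Solving: t(Reactivated) = 2.5457, t(Dormant) = 2.7844.
Expected months from Dormant to Active: 2.7844.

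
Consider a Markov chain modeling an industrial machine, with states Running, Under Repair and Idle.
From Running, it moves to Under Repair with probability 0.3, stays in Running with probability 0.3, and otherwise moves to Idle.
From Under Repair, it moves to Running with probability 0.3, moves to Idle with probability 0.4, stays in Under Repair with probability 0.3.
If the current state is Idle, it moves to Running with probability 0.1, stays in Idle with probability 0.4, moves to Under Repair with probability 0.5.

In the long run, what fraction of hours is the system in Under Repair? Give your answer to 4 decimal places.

Let the stationary distribution be π with π = πP and π_1 + π_2 + π_3 = 1.
π_1 = 0.3·π_1 + 0.3·π_2 + 0.1·π_3
π_2 = 0.3·π_1 + 0.3·π_2 + 0.5·π_3
Solving with the normalization constraint gives π = (0.2200, 0.3800, 0.4000).
So the stationary probability of Under Repair is 0.3800.

0.3800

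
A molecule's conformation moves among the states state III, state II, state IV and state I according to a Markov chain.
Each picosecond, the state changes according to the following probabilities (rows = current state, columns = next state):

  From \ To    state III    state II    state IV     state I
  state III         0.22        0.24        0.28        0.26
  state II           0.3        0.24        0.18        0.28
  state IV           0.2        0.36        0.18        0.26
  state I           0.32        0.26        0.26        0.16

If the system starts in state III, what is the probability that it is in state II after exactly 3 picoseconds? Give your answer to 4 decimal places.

Propagate the distribution vector 3 picoseconds from state III.
After 0 picoseconds: (1.0000, 0.0000, 0.0000, 0.0000)
After 1 picosecond: (0.2200, 0.2400, 0.2800, 0.2600)
After 2 picoseconds: (0.2596, 0.2788, 0.2228, 0.2388)
After 3 picoseconds: (0.2617, 0.2715, 0.2251, 0.2417)
P(in state II after 3 picoseconds) = 0.2715

0.2715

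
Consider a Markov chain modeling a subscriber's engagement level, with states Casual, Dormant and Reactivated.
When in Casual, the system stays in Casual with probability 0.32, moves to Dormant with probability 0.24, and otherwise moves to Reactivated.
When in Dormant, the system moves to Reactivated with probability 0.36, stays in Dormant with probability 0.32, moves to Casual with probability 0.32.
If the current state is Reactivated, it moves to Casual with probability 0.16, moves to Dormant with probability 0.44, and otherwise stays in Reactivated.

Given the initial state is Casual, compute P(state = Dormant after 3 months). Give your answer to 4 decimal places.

Propagate the distribution vector 3 months from Casual.
After 0 months: (1.0000, 0.0000, 0.0000)
After 1 month: (0.3200, 0.2400, 0.4400)
After 2 months: (0.2496, 0.3472, 0.4032)
After 3 months: (0.2555, 0.3484, 0.3961)
P(in Dormant after 3 months) = 0.3484

0.3484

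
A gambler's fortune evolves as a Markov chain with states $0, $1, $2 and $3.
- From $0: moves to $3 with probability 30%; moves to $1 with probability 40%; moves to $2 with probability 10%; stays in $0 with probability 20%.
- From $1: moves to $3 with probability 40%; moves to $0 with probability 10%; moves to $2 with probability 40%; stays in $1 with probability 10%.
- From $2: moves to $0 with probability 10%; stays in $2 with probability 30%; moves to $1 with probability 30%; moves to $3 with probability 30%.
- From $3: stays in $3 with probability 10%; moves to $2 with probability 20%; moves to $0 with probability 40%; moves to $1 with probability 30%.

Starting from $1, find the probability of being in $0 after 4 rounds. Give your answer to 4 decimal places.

Propagate the distribution vector 4 rounds from $1.
After 0 rounds: (0.0000, 1.0000, 0.0000, 0.0000)
After 1 round: (0.1000, 0.1000, 0.4000, 0.4000)
After 2 rounds: (0.2300, 0.2900, 0.2500, 0.2300)
After 3 rounds: (0.1920, 0.2650, 0.2600, 0.2830)
After 4 rounds: (0.2041, 0.2662, 0.2598, 0.2699)
P(in $0 after 4 rounds) = 0.2041

0.2041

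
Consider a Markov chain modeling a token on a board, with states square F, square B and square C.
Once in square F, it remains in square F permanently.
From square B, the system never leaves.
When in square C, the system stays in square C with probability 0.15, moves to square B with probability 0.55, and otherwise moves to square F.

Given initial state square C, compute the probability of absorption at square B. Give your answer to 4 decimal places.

Let h(s) be the probability of absorption at square B starting from transient state s. Then h(square B) = 1 and h(square F) = 0. By first-step analysis:
h(square C) = 0.3·0 + 0.55·1 + 0.15·h(square C)
Solving: h(square C) = 0.6471.
Starting from square C, the probability is 0.6471.

0.6471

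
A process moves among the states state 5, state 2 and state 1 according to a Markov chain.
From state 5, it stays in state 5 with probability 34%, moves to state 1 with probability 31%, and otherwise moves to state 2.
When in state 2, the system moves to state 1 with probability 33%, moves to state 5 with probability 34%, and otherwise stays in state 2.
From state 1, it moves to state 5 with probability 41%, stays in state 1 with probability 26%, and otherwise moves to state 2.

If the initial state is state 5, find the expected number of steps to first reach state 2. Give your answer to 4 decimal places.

2.9062

Let t(s) be the expected number of steps to first reach state 2 from state s, with t(state 2) = 0. Conditioning on the first step:
t(state 5) = 1 + 0.34·t(state 5) + 0.31·t(state 1)
t(state 1) = 1 + 0.41·t(state 5) + 0.26·t(state 1)
Solving: t(state 5) = 2.9062, t(state 1) = 2.9615.
Expected steps from state 5 to state 2: 2.9062.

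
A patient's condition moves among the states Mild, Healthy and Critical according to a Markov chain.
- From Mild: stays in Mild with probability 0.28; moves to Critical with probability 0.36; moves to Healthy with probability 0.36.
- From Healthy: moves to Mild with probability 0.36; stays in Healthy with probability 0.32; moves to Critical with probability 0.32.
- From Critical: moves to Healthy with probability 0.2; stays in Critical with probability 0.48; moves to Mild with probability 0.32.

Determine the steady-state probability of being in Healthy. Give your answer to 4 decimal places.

0.2852

Let the stationary distribution be π with π = πP and π_1 + π_2 + π_3 = 1.
π_1 = 0.28·π_1 + 0.36·π_2 + 0.32·π_3
π_2 = 0.36·π_1 + 0.32·π_2 + 0.2·π_3
Solving with the normalization constraint gives π = (0.3187, 0.2852, 0.3961).
So the stationary probability of Healthy is 0.2852.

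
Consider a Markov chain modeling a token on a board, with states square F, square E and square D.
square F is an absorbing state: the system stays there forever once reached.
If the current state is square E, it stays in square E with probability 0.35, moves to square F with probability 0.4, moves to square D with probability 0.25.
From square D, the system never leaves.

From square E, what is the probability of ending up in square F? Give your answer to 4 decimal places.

Let h(s) be the probability of absorption at square F starting from transient state s. Then h(square F) = 1 and h(square D) = 0. By first-step analysis:
h(square E) = 0.4·1 + 0.35·h(square E) + 0.25·0
Solving: h(square E) = 0.6154.
Starting from square E, the probability is 0.6154.

0.6154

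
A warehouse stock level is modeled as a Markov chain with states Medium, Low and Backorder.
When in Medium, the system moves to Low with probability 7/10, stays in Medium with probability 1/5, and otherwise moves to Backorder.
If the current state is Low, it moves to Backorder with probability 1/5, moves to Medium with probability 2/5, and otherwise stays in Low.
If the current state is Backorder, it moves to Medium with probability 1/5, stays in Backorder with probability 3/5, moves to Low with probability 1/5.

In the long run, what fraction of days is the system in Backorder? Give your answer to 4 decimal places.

0.2857

Let the stationary distribution be π with π = πP and π_1 + π_2 + π_3 = 1.
π_1 = 0.2·π_1 + 0.4·π_2 + 0.2·π_3
π_2 = 0.7·π_1 + 0.4·π_2 + 0.2·π_3
Solving with the normalization constraint gives π = (0.2857, 0.4286, 0.2857).
So the stationary probability of Backorder is 0.2857.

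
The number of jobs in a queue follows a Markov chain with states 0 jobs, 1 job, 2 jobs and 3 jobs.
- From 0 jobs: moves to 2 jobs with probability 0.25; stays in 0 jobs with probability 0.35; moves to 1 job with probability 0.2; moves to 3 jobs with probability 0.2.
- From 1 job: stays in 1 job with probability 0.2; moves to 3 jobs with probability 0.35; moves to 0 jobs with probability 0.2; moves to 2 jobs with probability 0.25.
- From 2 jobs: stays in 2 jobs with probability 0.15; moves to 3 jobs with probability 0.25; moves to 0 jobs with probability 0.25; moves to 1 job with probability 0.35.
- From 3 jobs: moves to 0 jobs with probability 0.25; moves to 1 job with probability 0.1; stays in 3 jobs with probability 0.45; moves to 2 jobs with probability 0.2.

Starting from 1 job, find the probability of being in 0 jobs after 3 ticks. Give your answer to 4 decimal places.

0.2659

Propagate the distribution vector 3 ticks from 1 job.
After 0 ticks: (0.0000, 1.0000, 0.0000, 0.0000)
After 1 tick: (0.2000, 0.2000, 0.2500, 0.3500)
After 2 ticks: (0.2600, 0.2025, 0.2075, 0.3300)
After 3 ticks: (0.2659, 0.1981, 0.2128, 0.3233)
P(in 0 jobs after 3 ticks) = 0.2659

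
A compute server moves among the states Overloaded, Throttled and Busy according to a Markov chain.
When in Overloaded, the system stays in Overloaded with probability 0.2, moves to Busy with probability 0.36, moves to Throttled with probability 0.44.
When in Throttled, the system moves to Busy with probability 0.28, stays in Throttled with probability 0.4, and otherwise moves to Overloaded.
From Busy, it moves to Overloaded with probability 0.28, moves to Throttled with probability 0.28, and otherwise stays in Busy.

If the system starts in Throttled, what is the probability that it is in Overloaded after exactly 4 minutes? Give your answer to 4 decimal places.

0.2729

Propagate the distribution vector 4 minutes from Throttled.
After 0 minutes: (0.0000, 1.0000, 0.0000)
After 1 minute: (0.3200, 0.4000, 0.2800)
After 2 minutes: (0.2704, 0.3792, 0.3504)
After 3 minutes: (0.2735, 0.3688, 0.3577)
After 4 minutes: (0.2729, 0.3680, 0.3591)
P(in Overloaded after 4 minutes) = 0.2729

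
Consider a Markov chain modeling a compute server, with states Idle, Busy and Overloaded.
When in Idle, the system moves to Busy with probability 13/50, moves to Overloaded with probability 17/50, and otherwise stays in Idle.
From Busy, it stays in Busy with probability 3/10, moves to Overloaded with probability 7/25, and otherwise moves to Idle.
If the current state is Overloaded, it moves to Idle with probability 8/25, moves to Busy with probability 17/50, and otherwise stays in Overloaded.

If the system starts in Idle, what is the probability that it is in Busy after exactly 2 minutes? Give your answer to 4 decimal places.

0.2976

Sum over the intermediate state after 1 minute:
P = P(Idle→Idle)·P(Idle→Busy) + P(Idle→Busy)·P(Busy→Busy) + P(Idle→Overloaded)·P(Overloaded→Busy)
  = 0.4×0.26 + 0.26×0.3 + 0.34×0.34
  = 0.1040 + 0.0780 + 0.1156 = 0.2976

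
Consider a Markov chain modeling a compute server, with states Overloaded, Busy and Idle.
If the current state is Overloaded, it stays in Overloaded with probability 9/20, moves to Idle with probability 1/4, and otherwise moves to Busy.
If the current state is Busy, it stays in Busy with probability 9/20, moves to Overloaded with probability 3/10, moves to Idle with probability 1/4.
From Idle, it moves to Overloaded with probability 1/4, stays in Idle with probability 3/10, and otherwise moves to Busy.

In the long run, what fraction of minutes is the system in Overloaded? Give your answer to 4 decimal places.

Let the stationary distribution be π with π = πP and π_1 + π_2 + π_3 = 1.
π_1 = 0.45·π_1 + 0.3·π_2 + 0.25·π_3
π_2 = 0.3·π_1 + 0.45·π_2 + 0.45·π_3
Solving with the normalization constraint gives π = (0.3375, 0.3994, 0.2632).
So the stationary probability of Overloaded is 0.3375.

0.3375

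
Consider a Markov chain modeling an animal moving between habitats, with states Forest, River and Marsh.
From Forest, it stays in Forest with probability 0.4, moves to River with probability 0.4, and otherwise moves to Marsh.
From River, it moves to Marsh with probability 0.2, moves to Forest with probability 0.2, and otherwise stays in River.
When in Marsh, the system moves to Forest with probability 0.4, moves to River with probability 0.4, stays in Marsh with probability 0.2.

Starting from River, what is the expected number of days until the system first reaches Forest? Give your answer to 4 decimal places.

Let t(s) be the expected number of days to first reach Forest from state s, with t(Forest) = 0. Conditioning on the first day:
t(River) = 1 + 0.6·t(River) + 0.2·t(Marsh)
t(Marsh) = 1 + 0.4·t(River) + 0.2·t(Marsh)
Solving: t(River) = 4.1667, t(Marsh) = 3.3333.
Expected days from River to Forest: 4.1667.

4.1667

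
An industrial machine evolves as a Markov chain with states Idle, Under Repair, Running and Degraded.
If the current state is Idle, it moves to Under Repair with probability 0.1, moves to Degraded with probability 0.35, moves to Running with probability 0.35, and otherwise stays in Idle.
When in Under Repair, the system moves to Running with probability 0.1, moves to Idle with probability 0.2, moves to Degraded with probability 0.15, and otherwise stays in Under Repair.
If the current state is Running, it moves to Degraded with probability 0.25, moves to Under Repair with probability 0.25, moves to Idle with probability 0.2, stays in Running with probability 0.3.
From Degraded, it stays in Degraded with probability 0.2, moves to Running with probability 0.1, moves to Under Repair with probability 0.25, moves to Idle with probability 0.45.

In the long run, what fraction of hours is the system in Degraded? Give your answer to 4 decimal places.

0.2340

Let the stationary distribution be π with π = πP and π_1 + π_2 + π_3 + π_4 = 1.
π_1 = 0.2·π_1 + 0.2·π_2 + 0.2·π_3 + 0.45·π_4
π_2 = 0.1·π_1 + 0.55·π_2 + 0.25·π_3 + 0.25·π_4
π_3 = 0.35·π_1 + 0.1·π_2 + 0.3·π_3 + 0.1·π_4
Solving with the normalization constraint gives π = (0.2585, 0.3018, 0.2058, 0.2340).
So the stationary probability of Degraded is 0.2340.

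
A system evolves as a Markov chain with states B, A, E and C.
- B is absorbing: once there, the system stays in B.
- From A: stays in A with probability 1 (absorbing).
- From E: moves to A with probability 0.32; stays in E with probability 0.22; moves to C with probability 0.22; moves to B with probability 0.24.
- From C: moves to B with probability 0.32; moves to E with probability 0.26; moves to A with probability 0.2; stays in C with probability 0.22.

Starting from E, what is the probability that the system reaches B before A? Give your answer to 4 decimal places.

Let h(s) be the probability of absorption at B starting from transient state s. Then h(B) = 1 and h(A) = 0. By first-step analysis:
h(E) = 0.24·1 + 0.32·0 + 0.22·h(E) + 0.22·h(C)
h(C) = 0.32·1 + 0.2·0 + 0.26·h(E) + 0.22·h(C)
Solving: h(E) = 0.4673, h(C) = 0.5660.
Starting from E, the probability is 0.4673.

0.4673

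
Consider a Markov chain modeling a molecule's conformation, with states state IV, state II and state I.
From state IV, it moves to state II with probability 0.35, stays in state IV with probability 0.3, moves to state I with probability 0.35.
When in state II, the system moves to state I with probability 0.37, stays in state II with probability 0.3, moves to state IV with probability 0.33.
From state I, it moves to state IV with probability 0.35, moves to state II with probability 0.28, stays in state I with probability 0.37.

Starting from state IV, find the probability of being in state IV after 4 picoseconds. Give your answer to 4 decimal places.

0.3274

Propagate the distribution vector 4 picoseconds from state IV.
After 0 picoseconds: (1.0000, 0.0000, 0.0000)
After 1 picosecond: (0.3000, 0.3500, 0.3500)
After 2 picoseconds: (0.3280, 0.3080, 0.3640)
After 3 picoseconds: (0.3274, 0.3091, 0.3634)
After 4 picoseconds: (0.3274, 0.3091, 0.3635)
P(in state IV after 4 picoseconds) = 0.3274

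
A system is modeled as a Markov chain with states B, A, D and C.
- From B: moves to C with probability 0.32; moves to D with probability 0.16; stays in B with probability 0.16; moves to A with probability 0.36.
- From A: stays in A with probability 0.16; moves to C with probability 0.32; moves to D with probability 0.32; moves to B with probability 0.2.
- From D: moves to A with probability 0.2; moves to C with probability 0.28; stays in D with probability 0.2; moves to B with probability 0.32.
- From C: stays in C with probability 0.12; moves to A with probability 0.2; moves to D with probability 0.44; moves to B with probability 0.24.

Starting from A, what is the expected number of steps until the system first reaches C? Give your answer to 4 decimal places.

3.2275

Let t(s) be the expected number of steps to first reach C from state s, with t(C) = 0. Conditioning on the first step:
t(B) = 1 + 0.16·t(B) + 0.36·t(A) + 0.16·t(D)
t(A) = 1 + 0.2·t(B) + 0.16·t(A) + 0.32·t(D)
t(D) = 1 + 0.32·t(B) + 0.2·t(A) + 0.2·t(D)
Solving: t(B) = 3.2100, t(A) = 3.2275, t(D) = 3.3409.
Expected steps from A to C: 3.2275.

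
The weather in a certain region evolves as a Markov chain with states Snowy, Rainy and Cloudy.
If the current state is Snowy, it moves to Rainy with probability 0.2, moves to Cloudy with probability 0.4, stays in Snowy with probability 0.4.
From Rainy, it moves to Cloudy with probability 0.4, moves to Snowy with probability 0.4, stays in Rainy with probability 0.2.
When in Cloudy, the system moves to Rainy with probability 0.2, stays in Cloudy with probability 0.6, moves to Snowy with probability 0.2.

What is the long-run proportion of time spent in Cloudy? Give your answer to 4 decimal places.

0.5000

Let the stationary distribution be π with π = πP and π_1 + π_2 + π_3 = 1.
π_1 = 0.4·π_1 + 0.4·π_2 + 0.2·π_3
π_2 = 0.2·π_1 + 0.2·π_2 + 0.2·π_3
Solving with the normalization constraint gives π = (0.3000, 0.2000, 0.5000).
So the stationary probability of Cloudy is 0.5000.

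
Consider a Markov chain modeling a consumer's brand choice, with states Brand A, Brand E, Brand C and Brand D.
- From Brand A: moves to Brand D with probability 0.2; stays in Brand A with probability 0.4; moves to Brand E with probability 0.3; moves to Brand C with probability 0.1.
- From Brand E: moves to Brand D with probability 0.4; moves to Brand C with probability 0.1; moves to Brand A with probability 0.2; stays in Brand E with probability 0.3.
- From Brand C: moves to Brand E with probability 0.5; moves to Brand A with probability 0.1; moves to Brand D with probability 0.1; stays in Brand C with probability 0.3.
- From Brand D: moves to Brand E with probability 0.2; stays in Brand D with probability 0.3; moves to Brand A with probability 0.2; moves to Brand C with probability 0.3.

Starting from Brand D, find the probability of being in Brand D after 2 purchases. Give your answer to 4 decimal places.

0.2400

Propagate the distribution vector 2 purchases from Brand D.
After 0 purchases: (0.0000, 0.0000, 0.0000, 1.0000)
After 1 purchase: (0.2000, 0.2000, 0.3000, 0.3000)
After 2 purchases: (0.2100, 0.3300, 0.2200, 0.2400)
P(in Brand D after 2 purchases) = 0.2400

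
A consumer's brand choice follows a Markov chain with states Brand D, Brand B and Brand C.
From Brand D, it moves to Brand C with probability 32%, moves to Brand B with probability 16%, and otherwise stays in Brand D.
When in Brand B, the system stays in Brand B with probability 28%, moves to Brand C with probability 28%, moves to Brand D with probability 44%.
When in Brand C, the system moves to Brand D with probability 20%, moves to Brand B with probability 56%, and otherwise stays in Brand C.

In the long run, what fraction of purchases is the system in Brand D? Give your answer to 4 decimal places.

Let the stationary distribution be π with π = πP and π_1 + π_2 + π_3 = 1.
π_1 = 0.52·π_1 + 0.44·π_2 + 0.2·π_3
π_2 = 0.16·π_1 + 0.28·π_2 + 0.56·π_3
Solving with the normalization constraint gives π = (0.4040, 0.3113, 0.2848).
So the stationary probability of Brand D is 0.4040.

0.4040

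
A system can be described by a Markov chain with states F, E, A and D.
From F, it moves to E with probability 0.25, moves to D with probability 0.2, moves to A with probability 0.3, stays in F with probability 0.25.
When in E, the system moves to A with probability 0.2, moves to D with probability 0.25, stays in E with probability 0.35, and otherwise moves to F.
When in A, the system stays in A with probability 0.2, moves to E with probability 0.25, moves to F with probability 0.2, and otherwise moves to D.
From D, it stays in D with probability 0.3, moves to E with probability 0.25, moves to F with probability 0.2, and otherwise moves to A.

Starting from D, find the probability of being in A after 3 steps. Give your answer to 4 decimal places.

0.2350

Propagate the distribution vector 3 steps from D.
After 0 steps: (0.0000, 0.0000, 0.0000, 1.0000)
After 1 step: (0.2000, 0.2500, 0.2500, 0.3000)
After 2 steps: (0.2100, 0.2750, 0.2350, 0.2800)
After 3 steps: (0.2105, 0.2775, 0.2350, 0.2770)
P(in A after 3 steps) = 0.2350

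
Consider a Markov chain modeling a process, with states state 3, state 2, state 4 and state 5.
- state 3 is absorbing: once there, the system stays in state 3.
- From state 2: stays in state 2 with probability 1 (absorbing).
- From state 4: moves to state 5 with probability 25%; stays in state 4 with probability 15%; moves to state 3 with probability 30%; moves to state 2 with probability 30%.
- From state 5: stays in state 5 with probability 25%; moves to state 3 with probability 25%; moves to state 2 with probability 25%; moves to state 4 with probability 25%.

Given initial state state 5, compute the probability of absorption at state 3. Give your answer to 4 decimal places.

Let h(s) be the probability of absorption at state 3 starting from transient state s. Then h(state 3) = 1 and h(state 2) = 0. By first-step analysis:
h(state 4) = 0.3·1 + 0.3·0 + 0.15·h(state 4) + 0.25·h(state 5)
h(state 5) = 0.25·1 + 0.25·0 + 0.25·h(state 4) + 0.25·h(state 5)
Solving: h(state 4) = 0.5000, h(state 5) = 0.5000.
Starting from state 5, the probability is 0.5000.

0.5000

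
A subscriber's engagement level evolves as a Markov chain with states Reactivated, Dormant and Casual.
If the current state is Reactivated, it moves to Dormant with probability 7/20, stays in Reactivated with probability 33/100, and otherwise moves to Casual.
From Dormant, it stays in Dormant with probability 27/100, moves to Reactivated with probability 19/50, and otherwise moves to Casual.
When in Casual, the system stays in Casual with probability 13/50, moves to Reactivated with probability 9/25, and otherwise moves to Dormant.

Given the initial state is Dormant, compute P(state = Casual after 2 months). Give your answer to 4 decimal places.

Sum over the intermediate state after 1 month:
P = P(Dormant→Reactivated)·P(Reactivated→Casual) + P(Dormant→Dormant)·P(Dormant→Casual) + P(Dormant→Casual)·P(Casual→Casual)
  = 0.38×0.32 + 0.27×0.35 + 0.35×0.26
  = 0.1216 + 0.0945 + 0.0910 = 0.3071

0.3071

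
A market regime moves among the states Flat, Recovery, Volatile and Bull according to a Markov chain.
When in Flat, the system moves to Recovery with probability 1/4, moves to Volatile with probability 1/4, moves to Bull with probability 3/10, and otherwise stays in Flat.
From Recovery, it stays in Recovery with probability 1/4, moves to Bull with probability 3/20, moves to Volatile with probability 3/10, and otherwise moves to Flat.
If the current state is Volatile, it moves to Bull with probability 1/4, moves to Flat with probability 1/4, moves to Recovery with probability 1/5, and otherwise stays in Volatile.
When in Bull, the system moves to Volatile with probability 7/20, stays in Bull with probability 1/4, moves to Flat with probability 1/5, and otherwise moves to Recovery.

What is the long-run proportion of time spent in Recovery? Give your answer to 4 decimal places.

Let the stationary distribution be π with π = πP and π_1 + π_2 + π_3 + π_4 = 1.
π_1 = 0.2·π_1 + 0.3·π_2 + 0.25·π_3 + 0.2·π_4
π_2 = 0.25·π_1 + 0.25·π_2 + 0.2·π_3 + 0.2·π_4
π_3 = 0.25·π_1 + 0.3·π_2 + 0.3·π_3 + 0.35·π_4
Solving with the normalization constraint gives π = (0.2373, 0.2230, 0.3001, 0.2396).
So the stationary probability of Recovery is 0.2230.

0.2230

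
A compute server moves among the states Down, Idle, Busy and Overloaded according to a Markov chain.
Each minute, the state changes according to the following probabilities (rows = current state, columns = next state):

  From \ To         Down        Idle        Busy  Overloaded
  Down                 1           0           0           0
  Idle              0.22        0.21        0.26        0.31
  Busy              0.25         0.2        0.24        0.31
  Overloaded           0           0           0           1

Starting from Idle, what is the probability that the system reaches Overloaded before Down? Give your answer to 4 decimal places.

Let h(s) be the probability of absorption at Overloaded starting from transient state s. Then h(Overloaded) = 1 and h(Down) = 0. By first-step analysis:
h(Idle) = 0.22·0 + 0.21·h(Idle) + 0.26·h(Busy) + 0.31·1
h(Busy) = 0.25·0 + 0.2·h(Idle) + 0.24·h(Busy) + 0.31·1
Solving: h(Idle) = 0.5766, h(Busy) = 0.5596.
Starting from Idle, the probability is 0.5766.

0.5766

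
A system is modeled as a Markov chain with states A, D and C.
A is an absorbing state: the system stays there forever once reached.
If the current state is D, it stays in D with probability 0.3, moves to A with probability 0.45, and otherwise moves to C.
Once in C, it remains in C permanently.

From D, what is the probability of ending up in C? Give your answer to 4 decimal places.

Let h(s) be the probability of absorption at C starting from transient state s. Then h(C) = 1 and h(A) = 0. By first-step analysis:
h(D) = 0.45·0 + 0.3·h(D) + 0.25·1
Solving: h(D) = 0.3571.
Starting from D, the probability is 0.3571.

0.3571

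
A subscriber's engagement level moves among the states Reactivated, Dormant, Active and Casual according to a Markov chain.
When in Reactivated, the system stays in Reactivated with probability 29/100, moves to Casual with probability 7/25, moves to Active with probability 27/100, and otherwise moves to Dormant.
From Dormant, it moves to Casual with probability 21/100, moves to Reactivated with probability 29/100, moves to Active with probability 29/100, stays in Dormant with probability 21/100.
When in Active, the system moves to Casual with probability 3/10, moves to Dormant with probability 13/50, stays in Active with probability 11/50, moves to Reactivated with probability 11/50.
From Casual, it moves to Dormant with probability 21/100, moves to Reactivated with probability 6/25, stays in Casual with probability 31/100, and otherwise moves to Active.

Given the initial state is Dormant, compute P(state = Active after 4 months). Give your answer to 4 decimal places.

0.2532

Propagate the distribution vector 4 months from Dormant.
After 0 months: (0.0000, 1.0000, 0.0000, 0.0000)
After 1 month: (0.2900, 0.2100, 0.2900, 0.2100)
After 2 months: (0.2592, 0.2100, 0.2534, 0.2774)
After 3 months: (0.2584, 0.2097, 0.2532, 0.2787)
After 4 months: (0.2583, 0.2097, 0.2532, 0.2787)
P(in Active after 4 months) = 0.2532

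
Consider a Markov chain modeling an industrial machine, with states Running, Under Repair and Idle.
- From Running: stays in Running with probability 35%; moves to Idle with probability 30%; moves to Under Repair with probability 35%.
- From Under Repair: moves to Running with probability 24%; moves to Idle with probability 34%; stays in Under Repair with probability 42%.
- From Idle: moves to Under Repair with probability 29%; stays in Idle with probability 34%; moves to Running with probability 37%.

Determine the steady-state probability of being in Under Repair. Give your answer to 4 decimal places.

Let the stationary distribution be π with π = πP and π_1 + π_2 + π_3 = 1.
π_1 = 0.35·π_1 + 0.24·π_2 + 0.37·π_3
π_2 = 0.35·π_1 + 0.42·π_2 + 0.29·π_3
Solving with the normalization constraint gives π = (0.3175, 0.3552, 0.3273).
So the stationary probability of Under Repair is 0.3552.

0.3552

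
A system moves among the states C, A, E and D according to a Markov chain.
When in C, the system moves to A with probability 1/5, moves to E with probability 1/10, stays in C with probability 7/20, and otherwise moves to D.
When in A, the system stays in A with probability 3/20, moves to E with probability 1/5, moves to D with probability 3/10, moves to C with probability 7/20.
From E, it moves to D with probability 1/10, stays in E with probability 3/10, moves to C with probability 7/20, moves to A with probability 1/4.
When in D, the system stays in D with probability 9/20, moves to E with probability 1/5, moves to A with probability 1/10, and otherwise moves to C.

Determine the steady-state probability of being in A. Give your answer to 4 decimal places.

0.1682

Let the stationary distribution be π with π = πP and π_1 + π_2 + π_3 + π_4 = 1.
π_1 = 0.35·π_1 + 0.35·π_2 + 0.35·π_3 + 0.25·π_4
π_2 = 0.2·π_1 + 0.15·π_2 + 0.25·π_3 + 0.1·π_4
π_3 = 0.1·π_1 + 0.2·π_2 + 0.3·π_3 + 0.2·π_4
Solving with the normalization constraint gives π = (0.3172, 0.1682, 0.1870, 0.3276).
So the stationary probability of A is 0.1682.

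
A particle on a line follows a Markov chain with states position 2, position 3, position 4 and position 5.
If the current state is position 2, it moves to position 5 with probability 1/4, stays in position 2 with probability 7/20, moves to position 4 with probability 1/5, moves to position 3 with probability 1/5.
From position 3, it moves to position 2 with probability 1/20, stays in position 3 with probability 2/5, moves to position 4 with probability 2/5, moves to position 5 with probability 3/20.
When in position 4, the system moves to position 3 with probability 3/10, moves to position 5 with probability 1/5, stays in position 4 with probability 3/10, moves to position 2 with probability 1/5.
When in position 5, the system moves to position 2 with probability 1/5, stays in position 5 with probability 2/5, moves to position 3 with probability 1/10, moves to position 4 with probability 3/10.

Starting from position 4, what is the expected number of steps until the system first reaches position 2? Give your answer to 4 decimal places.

6.3393

Let t(s) be the expected number of steps to first reach position 2 from state s, with t(position 2) = 0. Conditioning on the first step:
t(position 3) = 1 + 0.4·t(position 3) + 0.4·t(position 4) + 0.15·t(position 5)
t(position 4) = 1 + 0.3·t(position 3) + 0.3·t(position 4) + 0.2·t(position 5)
t(position 5) = 1 + 0.1·t(position 3) + 0.3·t(position 4) + 0.4·t(position 5)
Solving: t(position 3) = 7.4107, t(position 4) = 6.3393, t(position 5) = 6.0714.
Expected steps from position 4 to position 2: 6.3393.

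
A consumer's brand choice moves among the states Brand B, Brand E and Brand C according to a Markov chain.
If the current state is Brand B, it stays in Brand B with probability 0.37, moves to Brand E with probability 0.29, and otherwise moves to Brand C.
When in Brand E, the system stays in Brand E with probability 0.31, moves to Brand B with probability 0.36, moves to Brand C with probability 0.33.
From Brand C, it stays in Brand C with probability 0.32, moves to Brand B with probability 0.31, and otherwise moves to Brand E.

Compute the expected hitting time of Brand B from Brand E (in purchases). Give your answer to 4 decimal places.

2.9098

Let t(s) be the expected number of purchases to first reach Brand B from state s, with t(Brand B) = 0. Conditioning on the first purchase:
t(Brand E) = 1 + 0.31·t(Brand E) + 0.33·t(Brand C)
t(Brand C) = 1 + 0.37·t(Brand E) + 0.32·t(Brand C)
Solving: t(Brand E) = 2.9098, t(Brand C) = 3.0539.
Expected purchases from Brand E to Brand B: 2.9098.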